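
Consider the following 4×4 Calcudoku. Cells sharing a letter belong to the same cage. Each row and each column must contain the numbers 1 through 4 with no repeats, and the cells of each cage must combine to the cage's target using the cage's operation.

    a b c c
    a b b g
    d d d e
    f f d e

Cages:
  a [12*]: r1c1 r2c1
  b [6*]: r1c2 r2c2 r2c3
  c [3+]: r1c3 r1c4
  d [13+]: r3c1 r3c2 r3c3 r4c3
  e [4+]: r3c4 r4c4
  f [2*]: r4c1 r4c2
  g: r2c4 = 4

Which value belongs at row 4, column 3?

Cage g is given; hence r2c4 = 4.
Cage d needs sum 13, leaving r4c3 = 4.
The two cells of cage a must have product 12, so r1c1 = 4.
Row 2 now contains 4, so r2c1 = 3.
Column 1 already has 3; hence r3c1 = 2.
Row 3 already has 2, which forces r3c3 = 3.
Row 3 now contains 3; hence r3c4 = 1.
Column 1 now contains 2, so r4c1 = 1.
Row 4 already has 1; hence r4c2 = 2.
Column 4 already has 1, so r4c4 = 3.
Cage b needs product 6, leaving r1c2 = 3.
Cage c's pair has sum 3, leaving r1c3 = 1.
Column 4 already has 1, so r1c4 = 2.
Column 2 now contains 2, leaving r2c2 = 1.
The 3 cells of cage b must have product 6; hence r2c3 = 2.
Row 3 now contains 3; hence r3c2 = 4.
Completed grid: 4 3 1 2 / 3 1 2 4 / 2 4 3 1 / 1 2 4 3.

4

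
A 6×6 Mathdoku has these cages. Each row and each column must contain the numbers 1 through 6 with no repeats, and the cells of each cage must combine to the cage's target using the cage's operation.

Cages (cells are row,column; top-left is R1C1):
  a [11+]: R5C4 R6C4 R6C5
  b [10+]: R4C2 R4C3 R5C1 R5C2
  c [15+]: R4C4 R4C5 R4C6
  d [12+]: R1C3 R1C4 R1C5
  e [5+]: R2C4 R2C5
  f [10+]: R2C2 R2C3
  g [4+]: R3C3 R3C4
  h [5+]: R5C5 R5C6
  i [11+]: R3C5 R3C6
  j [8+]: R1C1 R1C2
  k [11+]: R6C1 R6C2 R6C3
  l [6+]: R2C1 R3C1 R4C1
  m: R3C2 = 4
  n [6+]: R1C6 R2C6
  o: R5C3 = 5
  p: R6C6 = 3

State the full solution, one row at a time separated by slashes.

Cage m is a single given cell, so R3C2 = 4.
O is a freebie; hence R5C3 = 5.
P is a freebie, so R6C6 = 3.
Column 2 now contains 4, which forces R2C2 = 6.
Cage f needs two cells with sum 10, leaving R2C3 = 4.
The 3 cells of cage k must have sum 11, so R6C1 = 4.
Row 2 needs a 5, and only R2C6 is open for it.
The two cells of cage n must have sum 6, leaving R1C6 = 1.
The two cells of cage i must have sum 11; hence R3C5 = 5.
Column 6 now contains 5; hence R3C6 = 6.
Column 6 already has 6, which forces R4C6 = 4.
4 is placed in column 6; hence R5C6 = 2.
Cage b needs sum 10, so R4C3 = 1.
The 3 cells of cage c must have sum 15; hence R4C4 = 5.
4 is placed in row 4, leaving R4C5 = 6.
The two cells of cage h must have sum 5, which forces R5C5 = 3.
Cage e's pair has sum 5, which forces R2C4 = 3.
Column 5 already has 3, which forces R2C5 = 2.
1 is placed in column 3, which forces R3C3 = 3.
Cage g needs two cells with sum 4; hence R3C4 = 1.
Row 4 already has 5; hence R4C2 = 2.
Cage b has sum 10, leaving R5C1 = 6.
Row 5 already has 3; hence R5C2 = 1.
Row 5 already has 3, leaving R5C4 = 4.
Column 2 now contains 1, which forces R6C2 = 5.
The 3 cells of cage a must have sum 11, so R6C4 = 6.
Cage a needs sum 11, so R6C5 = 1.
Cage j needs two cells with sum 8; hence R1C1 = 5.
Column 2 already has 5, so R1C2 = 3.
Cage d has sum 12, which forces R1C3 = 6.
Column 4 already has 6; hence R1C4 = 2.
2 is placed in column 5, leaving R1C5 = 4.
2 is placed in row 2, so R2C1 = 1.
Row 3 now contains 1; hence R3C1 = 2.
2 is placed in row 4, which forces R4C1 = 3.
Row 6 already has 6, leaving R6C3 = 2.

5 3 6 2 4 1 / 1 6 4 3 2 5 / 2 4 3 1 5 6 / 3 2 1 5 6 4 / 6 1 5 4 3 2 / 4 5 2 6 1 3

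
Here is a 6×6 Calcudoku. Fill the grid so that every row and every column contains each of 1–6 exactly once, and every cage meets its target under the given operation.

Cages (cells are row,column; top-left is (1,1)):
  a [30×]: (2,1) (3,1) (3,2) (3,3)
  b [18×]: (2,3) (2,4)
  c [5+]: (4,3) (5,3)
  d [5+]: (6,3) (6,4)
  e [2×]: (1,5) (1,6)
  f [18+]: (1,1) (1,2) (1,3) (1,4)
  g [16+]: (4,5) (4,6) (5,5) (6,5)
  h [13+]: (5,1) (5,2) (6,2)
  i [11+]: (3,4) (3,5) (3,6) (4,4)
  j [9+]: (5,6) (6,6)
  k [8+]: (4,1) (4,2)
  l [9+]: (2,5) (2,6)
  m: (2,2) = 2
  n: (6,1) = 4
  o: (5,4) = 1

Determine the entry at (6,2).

Cage m is given, which forces (2,2) = 2.
O is a freebie, leaving (5,4) = 1.
Cage n is a single given cell, so (6,1) = 4.
Row 2 needs a 1, and only (2,1) is open for it.
In row 6, 1 can only go at (6,5), so (6,5) = 1.
Column 5 now contains 1; hence (1,5) = 2.
Cage e's pair has product 2, leaving (1,6) = 1.
Cage i needs sum 11, which forces (3,6) = 2.
Cage i has sum 11, which forces (4,4) = 2.
Column 4 now contains 2, which forces (6,4) = 3.
Cage b's pair has product 18, which forces (2,3) = 3.
Column 4 already has 3, so (2,4) = 6.
Column 4 already has 3, which forces (3,4) = 4.
The 4 cells of cage i must have sum 11; hence (3,5) = 3.
3 is placed in column 3, which forces (4,3) = 1.
Row 6 now contains 3, leaving (6,3) = 2.
Column 4 now contains 4, which forces (1,4) = 5.
The 4 cells of cage a must have product 30, which forces (3,2) = 1.
Column 3 now contains 2, so (5,3) = 4.
Row 5 now contains 4; hence (5,6) = 3.
The 4 cells of cage f must have sum 18, so (1,1) = 3.
The 4 cells of cage f must have sum 18, leaving (1,2) = 4.
4 is placed in column 3, which forces (1,3) = 6.
6 is placed in column 3, so (3,3) = 5.
Column 1 now contains 3, leaving (4,1) = 5.
Row 4 already has 5, leaving (4,2) = 3.
The 3 cells of cage h must have sum 13, so (5,1) = 2.
The two cells of cage j must have sum 9, leaving (6,6) = 6.
5 is placed in row 3, so (3,1) = 6.
Cage g needs sum 16, leaving (4,5) = 6.
6 is placed in column 6, so (4,6) = 4.
Cage h needs sum 13, so (5,2) = 6.
Cage g needs sum 16, so (5,5) = 5.
Row 6 now contains 6, so (6,2) = 5.
Column 5 already has 5; hence (2,5) = 4.
4 is placed in column 6, so (2,6) = 5.
The full grid is 3 4 6 5 2 1 / 1 2 3 6 4 5 / 6 1 5 4 3 2 / 5 3 1 2 6 4 / 2 6 4 1 5 3 / 4 5 2 3 1 6.

5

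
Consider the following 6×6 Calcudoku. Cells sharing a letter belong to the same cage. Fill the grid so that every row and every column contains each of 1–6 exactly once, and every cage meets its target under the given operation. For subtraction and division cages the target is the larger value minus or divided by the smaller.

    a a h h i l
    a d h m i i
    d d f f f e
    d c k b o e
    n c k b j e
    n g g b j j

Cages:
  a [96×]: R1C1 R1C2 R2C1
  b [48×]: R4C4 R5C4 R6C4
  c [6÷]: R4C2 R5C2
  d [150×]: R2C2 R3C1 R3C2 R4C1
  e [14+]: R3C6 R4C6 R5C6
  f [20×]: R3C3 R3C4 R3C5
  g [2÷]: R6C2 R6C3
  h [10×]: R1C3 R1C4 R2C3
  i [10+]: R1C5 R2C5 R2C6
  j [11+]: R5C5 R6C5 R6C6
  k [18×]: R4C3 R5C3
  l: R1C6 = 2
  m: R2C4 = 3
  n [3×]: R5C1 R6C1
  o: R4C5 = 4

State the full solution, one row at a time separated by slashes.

Cage a has product 96, so R1C1 = 6.
Cage a has product 96, which forces R1C2 = 4.
Cage l is given, leaving R1C6 = 2.
Cage a has product 96, which forces R2C1 = 4.
Cage m is given, so R2C4 = 3.
Cage o is given, so R4C5 = 4.
Cage i has sum 10, so R1C5 = 3.
Cage h has product 10, leaving R2C3 = 2.
The only place for 5 in row 2 is R2C2.
In row 5, 4 can only go at R5C4, so R5C4 = 4.
Cage f has product 20, so R3C3 = 4.
In row 5, 2 can only go at R5C5, so R5C5 = 2.
The only place for 5 in row 5 is R5C6.
The only place for 5 in row 4 is R4C1.
In row 4, 1 can only go at R4C2, so R4C2 = 1.
Column 2 now contains 1, leaving R5C2 = 6.
Row 5 now contains 6, so R5C3 = 3.
3 is placed in column 3; hence R4C3 = 6.
Row 4 now contains 6; hence R4C4 = 2.
Row 4 now contains 6, so R4C6 = 3.
Row 5 now contains 3, leaving R5C1 = 1.
The two cells of cage n must have product 3, which forces R6C1 = 3.
3 is placed in row 6; hence R6C2 = 2.
Column 3 now contains 6; hence R6C3 = 1.
2 is placed in column 4, leaving R6C4 = 6.
Row 6 now contains 6; hence R6C5 = 5.
3 is placed in column 6, so R6C6 = 4.
1 is placed in column 3, which forces R1C3 = 5.
Cage h needs product 10, which forces R1C4 = 1.
Column 1 now contains 3, leaving R3C1 = 2.
Column 2 now contains 2; hence R3C2 = 3.
Cage f has product 20, which forces R3C4 = 5.
Column 5 now contains 5, so R3C5 = 1.
3 is placed in column 6; hence R3C6 = 6.
Column 5 already has 1; hence R2C5 = 6.
6 is placed in column 6, leaving R2C6 = 1.

6 4 5 1 3 2 / 4 5 2 3 6 1 / 2 3 4 5 1 6 / 5 1 6 2 4 3 / 1 6 3 4 2 5 / 3 2 1 6 5 4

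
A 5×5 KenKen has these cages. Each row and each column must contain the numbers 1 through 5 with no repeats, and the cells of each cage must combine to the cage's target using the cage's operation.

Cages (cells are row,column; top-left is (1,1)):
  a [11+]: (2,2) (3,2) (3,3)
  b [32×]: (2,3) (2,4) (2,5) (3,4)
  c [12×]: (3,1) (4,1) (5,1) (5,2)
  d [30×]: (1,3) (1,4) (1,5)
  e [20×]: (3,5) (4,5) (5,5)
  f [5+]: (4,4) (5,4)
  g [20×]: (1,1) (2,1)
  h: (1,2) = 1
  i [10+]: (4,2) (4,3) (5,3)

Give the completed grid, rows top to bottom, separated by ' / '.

H is a freebie, which forces (1,2) = 1.
Cage b needs product 32; hence (3,4) = 4.
Column 2 already has 1, which forces (5,2) = 2.
Cage a has sum 11, which forces (3,2) = 5.
Row 3 now contains 5, so (3,5) = 1.
Cage f needs two cells with sum 5, which forces (4,4) = 2.
Cage f needs two cells with sum 5, so (5,4) = 3.
3 is placed in column 4, which forces (1,4) = 5.
2 is placed in column 4, leaving (2,4) = 1.
Cage c needs product 12, so (3,1) = 2.
Row 3 already has 2, leaving (3,3) = 3.
The 4 cells of cage c must have product 12, so (4,1) = 3.
The 3 cells of cage i must have sum 10, leaving (4,2) = 4.
4 is placed in row 4; hence (4,5) = 5.
Row 5 now contains 3, leaving (5,1) = 1.
Row 5 already has 1, which forces (5,3) = 5.
Column 5 now contains 5, leaving (5,5) = 4.
5 is placed in row 1, which forces (1,1) = 4.
Column 3 now contains 3, leaving (1,3) = 2.
Cage d needs product 30; hence (1,5) = 3.
Cage g's pair has product 20, leaving (2,1) = 5.
4 is placed in column 2, so (2,2) = 3.
Cage b needs product 32, so (2,3) = 4.
Column 5 already has 4, so (2,5) = 2.
Row 4 now contains 5, leaving (4,3) = 1.

4 1 2 5 3 / 5 3 4 1 2 / 2 5 3 4 1 / 3 4 1 2 5 / 1 2 5 3 4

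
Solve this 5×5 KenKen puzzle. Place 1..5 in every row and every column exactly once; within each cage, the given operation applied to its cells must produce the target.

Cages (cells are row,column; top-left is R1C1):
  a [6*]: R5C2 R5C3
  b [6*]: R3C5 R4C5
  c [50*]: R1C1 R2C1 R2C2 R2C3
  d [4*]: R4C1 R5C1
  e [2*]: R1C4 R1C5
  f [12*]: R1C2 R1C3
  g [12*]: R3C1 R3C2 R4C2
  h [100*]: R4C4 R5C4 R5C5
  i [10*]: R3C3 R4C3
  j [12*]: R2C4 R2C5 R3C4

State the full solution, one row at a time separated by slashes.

5 3 4 2 1 / 2 5 1 3 4 / 3 4 5 1 2 / 4 1 2 5 3 / 1 2 3 4 5

Cage c has product 50, so R1C1 = 5.
Cage h has product 100; hence R4C4 = 5.
Cage h has product 100, leaving R5C4 = 4.
Cage h has product 100; hence R5C5 = 5.
Cage i needs two cells with product 10, which forces R3C3 = 5.
Cage d's pair has product 4, leaving R4C1 = 4.
Row 4 already has 5, leaving R4C3 = 2.
Row 4 already has 2; hence R4C5 = 3.
Row 5 now contains 4, which forces R5C1 = 1.
Column 3 already has 2; hence R5C3 = 3.
Cage f's pair has product 12, so R1C2 = 3.
Column 3 already has 3, so R1C3 = 4.
Column 1 now contains 1, so R2C1 = 2.
Cage c needs product 50, so R2C2 = 5.
Column 3 already has 2; hence R2C3 = 1.
Row 2 already has 1, leaving R2C4 = 3.
2 is placed in row 2, so R2C5 = 4.
Cage g needs product 12, so R3C1 = 3.
Cage g needs product 12, which forces R3C2 = 4.
Column 5 already has 3, which forces R3C5 = 2.
3 is placed in row 4, which forces R4C2 = 1.
Row 5 now contains 3, leaving R5C2 = 2.
Cage e needs two cells with product 2; hence R1C4 = 2.
2 is placed in column 5; hence R1C5 = 1.
Row 3 now contains 2, which forces R3C4 = 1.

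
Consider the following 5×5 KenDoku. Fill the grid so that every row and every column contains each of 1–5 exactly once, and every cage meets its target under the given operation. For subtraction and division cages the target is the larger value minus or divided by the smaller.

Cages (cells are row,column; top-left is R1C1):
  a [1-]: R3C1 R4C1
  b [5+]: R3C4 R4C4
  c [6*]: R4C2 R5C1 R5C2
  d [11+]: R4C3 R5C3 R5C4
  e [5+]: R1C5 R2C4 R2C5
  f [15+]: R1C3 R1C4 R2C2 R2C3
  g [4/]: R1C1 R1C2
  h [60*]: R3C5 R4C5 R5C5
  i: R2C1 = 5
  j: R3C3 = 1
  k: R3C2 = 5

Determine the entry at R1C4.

Cage i is given, which forces R2C1 = 5.
K is a freebie, so R3C2 = 5.
Cage j is given; hence R3C3 = 1.
In row 1, 2 can only go at R1C5, so R1C5 = 2.
The 3 cells of cage e must have sum 5, so R2C4 = 2.
The 3 cells of cage e must have sum 5; hence R2C5 = 1.
Cage b needs two cells with sum 5; hence R3C4 = 4.
Row 3 already has 4, which forces R3C5 = 3.
The two cells of cage b must have sum 5, leaving R4C4 = 1.
Row 3 now contains 3, so R3C1 = 2.
Cage a's pair has difference 1, which forces R4C1 = 3.
Row 4 now contains 3, which forces R4C2 = 2.
Row 4 now contains 2; hence R4C3 = 4.
Row 4 already has 4, which forces R4C5 = 5.
Column 1 now contains 3; hence R5C1 = 1.
Row 5 now contains 1; hence R5C2 = 3.
Row 5 already has 3, which forces R5C4 = 5.
5 is placed in column 5, leaving R5C5 = 4.
Column 1 already has 1, which forces R1C1 = 4.
Cage g's pair has quotient 4; hence R1C2 = 1.
The 4 cells of cage f must have sum 15, so R1C3 = 5.
Column 4 already has 5; hence R1C4 = 3.
3 is placed in column 2, so R2C2 = 4.
4 is placed in column 3, which forces R2C3 = 3.
Row 5 already has 5, which forces R5C3 = 2.
Completed grid: 4 1 5 3 2 / 5 4 3 2 1 / 2 5 1 4 3 / 3 2 4 1 5 / 1 3 2 5 4.

3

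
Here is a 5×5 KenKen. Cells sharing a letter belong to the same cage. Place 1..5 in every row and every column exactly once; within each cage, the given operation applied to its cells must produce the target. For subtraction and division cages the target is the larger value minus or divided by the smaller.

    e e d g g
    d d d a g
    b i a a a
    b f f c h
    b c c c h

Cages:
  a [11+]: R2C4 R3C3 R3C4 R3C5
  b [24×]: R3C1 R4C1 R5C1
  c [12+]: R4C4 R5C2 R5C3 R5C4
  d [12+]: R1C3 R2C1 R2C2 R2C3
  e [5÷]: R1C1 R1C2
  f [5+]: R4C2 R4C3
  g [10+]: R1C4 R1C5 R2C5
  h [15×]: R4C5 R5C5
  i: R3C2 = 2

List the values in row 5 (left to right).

3 4 2 1 5

Cage i is given, so R3C2 = 2.
The only place for 1 in column 5 is R3C5.
The only place for 2 in column 5 is R1C5.
Column 5 needs a 4, and only R2C5 is open for it.
Cage g has sum 10; hence R1C4 = 4.
4 is placed in row 1, leaving R1C3 = 3.
In row 2, 2 can only go at R2C4, so R2C4 = 2.
Cage a has sum 11; hence R3C3 = 5.
The 4 cells of cage a must have sum 11; hence R3C4 = 3.
Column 3 now contains 5, leaving R2C3 = 1.
3 is placed in row 3, which forces R3C1 = 4.
Cage c needs sum 12, leaving R5C2 = 4.
Cage c needs sum 12, leaving R5C3 = 2.
Cage b needs product 24, so R4C1 = 2.
Cage f needs two cells with sum 5, leaving R4C2 = 1.
2 is placed in column 3, leaving R4C3 = 4.
Row 4 now contains 1, leaving R4C4 = 5.
Row 4 now contains 5, leaving R4C5 = 3.
Row 5 already has 2, leaving R5C1 = 3.
Column 4 already has 5, leaving R5C4 = 1.
3 is placed in column 5, so R5C5 = 5.
Cage e needs two cells with quotient 5, leaving R1C1 = 1.
1 is placed in column 2, leaving R1C2 = 5.
Column 1 now contains 3, which forces R2C1 = 5.
The 4 cells of cage d must have sum 12, which forces R2C2 = 3.
Completed grid: 1 5 3 4 2 / 5 3 1 2 4 / 4 2 5 3 1 / 2 1 4 5 3 / 3 4 2 1 5.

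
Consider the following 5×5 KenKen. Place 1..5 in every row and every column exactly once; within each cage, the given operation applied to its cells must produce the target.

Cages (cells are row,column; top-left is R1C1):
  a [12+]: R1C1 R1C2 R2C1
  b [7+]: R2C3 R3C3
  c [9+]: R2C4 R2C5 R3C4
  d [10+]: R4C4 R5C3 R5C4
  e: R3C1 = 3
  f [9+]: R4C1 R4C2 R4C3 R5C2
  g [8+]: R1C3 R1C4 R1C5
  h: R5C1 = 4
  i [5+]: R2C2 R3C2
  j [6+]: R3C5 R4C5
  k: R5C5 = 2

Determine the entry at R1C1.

2

Cage e is a single given cell; hence R3C1 = 3.
H is a freebie, leaving R5C1 = 4.
K is a freebie, so R5C5 = 2.
The 3 cells of cage a must have sum 12; hence R1C1 = 2.
Cage a has sum 12, so R1C2 = 5.
Column 1 now contains 4, leaving R2C1 = 5.
Column 1 now contains 5, leaving R4C1 = 1.
Row 4 already has 1, leaving R4C5 = 5.
5 is placed in column 5, leaving R3C5 = 1.
In column 3, 2 can only go at R2C3, so R2C3 = 2.
Cage b needs two cells with sum 7, which forces R3C3 = 5.
Cage d has sum 10, which forces R5C4 = 5.
Cage c has sum 9; hence R2C5 = 4.
The 4 cells of cage f must have sum 9; hence R4C3 = 3.
Column 3 already has 3, leaving R5C3 = 1.
Column 3 already has 1, so R1C3 = 4.
The 3 cells of cage g must have sum 8, so R1C4 = 1.
Column 5 now contains 4; hence R1C5 = 3.
1 is placed in column 4, leaving R2C4 = 3.
Cage f has sum 9, so R4C2 = 2.
Cage d has sum 10, so R4C4 = 4.
Row 5 now contains 1, leaving R5C2 = 3.
Row 2 now contains 3, so R2C2 = 1.
Column 2 now contains 2, so R3C2 = 4.
4 is placed in column 4, leaving R3C4 = 2.
The full grid is 2 5 4 1 3 / 5 1 2 3 4 / 3 4 5 2 1 / 1 2 3 4 5 / 4 3 1 5 2.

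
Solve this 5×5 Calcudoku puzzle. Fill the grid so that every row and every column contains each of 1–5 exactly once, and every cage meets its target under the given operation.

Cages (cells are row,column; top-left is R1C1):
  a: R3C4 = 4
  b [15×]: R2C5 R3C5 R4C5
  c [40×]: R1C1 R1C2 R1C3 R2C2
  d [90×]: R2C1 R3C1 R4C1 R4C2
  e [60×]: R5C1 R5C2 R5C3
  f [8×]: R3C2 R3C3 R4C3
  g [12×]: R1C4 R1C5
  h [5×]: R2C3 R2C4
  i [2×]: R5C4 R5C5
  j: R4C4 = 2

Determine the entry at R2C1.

Cage a is a single given cell, so R3C4 = 4.
Cage d has product 90, so R4C2 = 3.
J is a freebie, so R4C4 = 2.
Column 4 now contains 2, leaving R5C4 = 1.
1 is placed in row 5, so R5C5 = 2.
Column 4 now contains 4, so R1C4 = 3.
Cage g needs two cells with product 12, which forces R1C5 = 4.
The two cells of cage h must have product 5, leaving R2C3 = 1.
1 is placed in column 4, which forces R2C4 = 5.
Row 2 now contains 5, so R2C5 = 3.
Column 3 now contains 1, leaving R3C3 = 2.
2 is placed in row 4, so R4C1 = 5.
Cage f needs product 8; hence R4C3 = 4.
Row 4 now contains 5, which forces R4C5 = 1.
2 is placed in column 3, so R1C3 = 5.
Row 2 already has 3; hence R2C1 = 2.
Cage c has product 40; hence R2C2 = 4.
Row 3 now contains 2, so R3C1 = 3.
Row 3 now contains 2, so R3C2 = 1.
Column 5 now contains 1, which forces R3C5 = 5.
3 is placed in column 1; hence R5C1 = 4.
Column 2 already has 4, so R5C2 = 5.
Column 3 now contains 5, so R5C3 = 3.
Column 1 now contains 2, which forces R1C1 = 1.
1 is placed in column 2, leaving R1C2 = 2.
Completed grid: 1 2 5 3 4 / 2 4 1 5 3 / 3 1 2 4 5 / 5 3 4 2 1 / 4 5 3 1 2.

2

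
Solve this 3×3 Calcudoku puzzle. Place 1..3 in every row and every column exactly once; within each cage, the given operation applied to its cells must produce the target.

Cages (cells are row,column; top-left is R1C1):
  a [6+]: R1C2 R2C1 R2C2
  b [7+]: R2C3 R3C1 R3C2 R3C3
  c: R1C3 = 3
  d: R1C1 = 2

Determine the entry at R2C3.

Cage d is given, leaving R1C1 = 2.
Cage c is given, so R1C3 = 3.
The 4 cells of cage b must have sum 7; hence R2C3 = 1.
Column 3 now contains 3; hence R3C3 = 2.
3 is placed in row 1; hence R1C2 = 1.
Row 2 already has 1, which forces R2C1 = 3.
Cage a has sum 6; hence R2C2 = 2.
Column 1 already has 3, which forces R3C1 = 1.
Column 2 already has 1, so R3C2 = 3.
Filled in: 2 1 3 / 3 2 1 / 1 3 2.

1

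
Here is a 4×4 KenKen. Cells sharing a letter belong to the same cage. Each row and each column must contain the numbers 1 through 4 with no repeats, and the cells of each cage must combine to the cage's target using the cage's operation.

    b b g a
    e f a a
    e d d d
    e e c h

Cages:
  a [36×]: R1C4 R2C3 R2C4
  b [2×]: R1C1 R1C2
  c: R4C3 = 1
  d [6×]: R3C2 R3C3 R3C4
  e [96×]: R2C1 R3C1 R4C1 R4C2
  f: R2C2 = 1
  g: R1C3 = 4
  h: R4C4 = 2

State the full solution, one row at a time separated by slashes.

1 2 4 3 / 2 1 3 4 / 4 3 2 1 / 3 4 1 2

Cage g is a single given cell, leaving R1C3 = 4.
The 3 cells of cage a must have product 36, so R1C4 = 3.
F is a freebie; hence R2C2 = 1.
Cage a needs product 36, so R2C3 = 3.
Cage a has product 36, which forces R2C4 = 4.
Cage e needs product 96, which forces R4C2 = 4.
C is a freebie, leaving R4C3 = 1.
H is a freebie, so R4C4 = 2.
Cage b's pair has product 2, which forces R1C1 = 1.
1 is placed in column 2, leaving R1C2 = 2.
4 is placed in row 2, so R2C1 = 2.
Cage e needs product 96; hence R3C1 = 4.
The 3 cells of cage d must have product 6; hence R3C2 = 3.
1 is placed in column 3, so R3C3 = 2.
Column 4 already has 2, which forces R3C4 = 1.
Row 4 already has 2, which forces R4C1 = 3.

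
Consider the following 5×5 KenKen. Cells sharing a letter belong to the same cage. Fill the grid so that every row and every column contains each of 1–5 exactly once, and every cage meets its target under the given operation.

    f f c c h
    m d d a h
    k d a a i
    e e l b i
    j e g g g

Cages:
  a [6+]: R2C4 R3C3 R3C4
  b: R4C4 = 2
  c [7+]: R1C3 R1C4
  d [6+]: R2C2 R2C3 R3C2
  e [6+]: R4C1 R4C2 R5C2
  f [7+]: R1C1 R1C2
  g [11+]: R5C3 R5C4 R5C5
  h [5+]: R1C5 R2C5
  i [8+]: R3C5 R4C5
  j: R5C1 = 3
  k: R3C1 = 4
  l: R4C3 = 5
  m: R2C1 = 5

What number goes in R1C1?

2

Cage m is given, leaving R2C1 = 5.
K is a freebie; hence R3C1 = 4.
Cage l is a single given cell, leaving R4C3 = 5.
B is a freebie; hence R4C4 = 2.
Row 4 already has 5, so R4C5 = 3.
J is a freebie, which forces R5C1 = 3.
Column 1 now contains 3, which forces R1C1 = 2.
The two cells of cage f must have sum 7; hence R1C2 = 5.
The 3 cells of cage a must have sum 6, leaving R3C3 = 2.
Column 5 now contains 3; hence R3C5 = 5.
Row 4 now contains 3; hence R4C1 = 1.
The 3 cells of cage e must have sum 6; hence R4C2 = 4.
The 3 cells of cage e must have sum 6; hence R5C2 = 1.
Column 3 already has 2, which forces R5C3 = 4.
Row 5 already has 4; hence R5C4 = 5.
Row 5 already has 4, which forces R5C5 = 2.
Column 3 already has 4, leaving R1C3 = 3.
The two cells of cage c must have sum 7, leaving R1C4 = 4.
4 is placed in row 1, so R1C5 = 1.
Cage d needs sum 6, leaving R2C2 = 2.
Cage d has sum 6, so R2C3 = 1.
Row 2 now contains 1, so R2C4 = 3.
Column 5 already has 1, which forces R2C5 = 4.
1 is placed in column 2; hence R3C2 = 3.
3 is placed in column 4, which forces R3C4 = 1.
Filled in: 2 5 3 4 1 / 5 2 1 3 4 / 4 3 2 1 5 / 1 4 5 2 3 / 3 1 4 5 2.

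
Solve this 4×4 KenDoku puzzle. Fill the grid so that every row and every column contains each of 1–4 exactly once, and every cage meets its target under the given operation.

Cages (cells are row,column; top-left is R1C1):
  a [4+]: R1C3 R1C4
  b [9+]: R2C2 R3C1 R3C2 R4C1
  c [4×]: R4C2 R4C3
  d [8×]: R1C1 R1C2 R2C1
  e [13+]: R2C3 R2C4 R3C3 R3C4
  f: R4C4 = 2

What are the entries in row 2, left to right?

1 3 2 4

Cage f is a single given cell, leaving R4C4 = 2.
The only place for 3 in row 4 is R4C1.
Column 3 needs a 3, and only R1C3 is open for it.
Row 1 now contains 3, which forces R1C4 = 1.
Cage d has product 8, leaving R2C1 = 1.
Column 1 already has 1, leaving R3C1 = 2.
2 is placed in row 3, so R3C3 = 4.
Row 3 now contains 4; hence R3C4 = 3.
4 is placed in column 3; hence R4C3 = 1.
Column 1 already has 2, so R1C1 = 4.
Cage d needs product 8, so R1C2 = 2.
Cage b needs sum 9; hence R2C2 = 3.
4 is placed in column 3, so R2C3 = 2.
3 is placed in column 4; hence R2C4 = 4.
Row 3 now contains 3, leaving R3C2 = 1.
1 is placed in row 4, so R4C2 = 4.
Completed grid: 4 2 3 1 / 1 3 2 4 / 2 1 4 3 / 3 4 1 2.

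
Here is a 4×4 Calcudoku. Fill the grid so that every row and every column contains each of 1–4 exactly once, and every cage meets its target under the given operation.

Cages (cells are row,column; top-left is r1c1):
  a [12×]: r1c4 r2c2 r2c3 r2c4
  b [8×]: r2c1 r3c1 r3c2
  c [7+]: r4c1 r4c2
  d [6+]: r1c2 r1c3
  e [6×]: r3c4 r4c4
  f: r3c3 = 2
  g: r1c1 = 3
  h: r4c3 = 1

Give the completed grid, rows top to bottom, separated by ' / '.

3 2 4 1 / 2 1 3 4 / 1 4 2 3 / 4 3 1 2

G is a freebie, so r1c1 = 3.
F is a freebie, which forces r3c3 = 2.
2 is placed in row 3, leaving r3c4 = 3.
3 is placed in column 1, so r4c1 = 4.
Row 4 now contains 4, which forces r4c2 = 3.
Cage h is given, which forces r4c3 = 1.
Column 4 already has 3, so r4c4 = 2.
The two cells of cage d must have sum 6, leaving r1c2 = 2.
Column 3 now contains 2; hence r1c3 = 4.
Column 4 now contains 2, leaving r1c4 = 1.
The 3 cells of cage b must have product 8; hence r2c1 = 2.
The 4 cells of cage a must have product 12; hence r2c2 = 1.
Cage a has product 12; hence r2c3 = 3.
Cage a has product 12; hence r2c4 = 4.
Column 1 already has 4, leaving r3c1 = 1.
Cage b needs product 8, which forces r3c2 = 4.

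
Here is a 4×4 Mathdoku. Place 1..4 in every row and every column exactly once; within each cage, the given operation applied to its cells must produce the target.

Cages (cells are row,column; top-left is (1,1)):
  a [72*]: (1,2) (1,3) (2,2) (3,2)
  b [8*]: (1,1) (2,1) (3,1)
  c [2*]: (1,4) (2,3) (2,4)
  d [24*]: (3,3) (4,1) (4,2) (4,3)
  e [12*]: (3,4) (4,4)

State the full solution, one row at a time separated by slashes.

Cage a needs product 72, so (1,3) = 3.
Cage c needs product 2, leaving (1,4) = 1.
The 3 cells of cage c must have product 2, which forces (2,3) = 1.
Cage c has product 2, so (2,4) = 2.
Cage b has product 8, so (1,1) = 2.
Row 1 now contains 2, leaving (1,2) = 4.
Row 2 already has 2, so (2,1) = 4.
4 is placed in column 2, leaving (2,2) = 3.
Cage b has product 8; hence (3,1) = 1.
Column 2 now contains 3; hence (3,2) = 2.
Row 3 already has 2, so (3,3) = 4.
Row 3 now contains 4, so (3,4) = 3.
1 is placed in column 1; hence (4,1) = 3.
Column 2 now contains 3; hence (4,2) = 1.
Column 3 already has 4, which forces (4,3) = 2.
Column 4 now contains 3, which forces (4,4) = 4.

2 4 3 1 / 4 3 1 2 / 1 2 4 3 / 3 1 2 4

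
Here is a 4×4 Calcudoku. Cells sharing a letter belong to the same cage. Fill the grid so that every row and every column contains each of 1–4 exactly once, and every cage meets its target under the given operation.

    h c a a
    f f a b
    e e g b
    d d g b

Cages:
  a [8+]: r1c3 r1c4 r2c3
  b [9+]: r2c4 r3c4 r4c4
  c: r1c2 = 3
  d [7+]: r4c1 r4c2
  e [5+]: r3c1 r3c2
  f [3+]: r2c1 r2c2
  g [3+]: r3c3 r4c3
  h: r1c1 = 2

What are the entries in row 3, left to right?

Cage h is given, leaving r1c1 = 2.
Cage c is a single given cell, leaving r1c2 = 3.
Column 1 now contains 2, leaving r2c1 = 1.
Row 2 already has 1; hence r2c2 = 2.
Column 2 already has 3, leaving r4c2 = 4.
Cage a needs sum 8, so r2c3 = 3.
Row 2 already has 3, leaving r2c4 = 4.
Cage e's pair has sum 5, which forces r3c1 = 4.
Column 2 already has 4, leaving r3c2 = 1.
Row 3 already has 1; hence r3c3 = 2.
Row 3 already has 2, so r3c4 = 3.
4 is placed in row 4; hence r4c1 = 3.
2 is placed in column 3, leaving r4c3 = 1.
3 is placed in column 4, leaving r4c4 = 2.
Column 3 now contains 1, which forces r1c3 = 4.
Column 4 now contains 4, so r1c4 = 1.
The full grid is 2 3 4 1 / 1 2 3 4 / 4 1 2 3 / 3 4 1 2.

4 1 2 3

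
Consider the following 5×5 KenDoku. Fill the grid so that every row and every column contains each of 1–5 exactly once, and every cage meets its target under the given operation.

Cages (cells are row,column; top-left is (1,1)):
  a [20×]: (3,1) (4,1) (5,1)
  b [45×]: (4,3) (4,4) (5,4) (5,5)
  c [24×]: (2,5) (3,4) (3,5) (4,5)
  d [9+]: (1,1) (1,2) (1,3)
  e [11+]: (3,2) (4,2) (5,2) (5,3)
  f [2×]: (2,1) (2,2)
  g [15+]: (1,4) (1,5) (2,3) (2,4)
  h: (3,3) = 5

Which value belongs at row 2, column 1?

2

Cage h is a single given cell, leaving (3,3) = 5.
The only place for 5 in row 2 is (2,4).
Cage b needs product 45, leaving (4,3) = 3.
Cage b has product 45, so (4,4) = 1.
Cage b needs product 45, leaving (5,4) = 3.
The 4 cells of cage b must have product 45, which forces (5,5) = 5.
Cage g needs sum 15, which forces (2,3) = 4.
Cage a needs product 20; hence (4,1) = 5.
The 4 cells of cage e must have sum 11; hence (3,2) = 3.
Row 3 now contains 3, which forces (3,5) = 1.
The 4 cells of cage e must have sum 11, leaving (4,2) = 2.
2 is placed in row 4, which forces (4,5) = 4.
Cage e has sum 11, which forces (5,2) = 4.
Cage e needs sum 11, so (5,3) = 2.
The 3 cells of cage d must have sum 9, so (1,1) = 3.
Column 2 already has 4, which forces (1,2) = 5.
2 is placed in column 3, so (1,3) = 1.
Cage g needs sum 15, so (1,4) = 4.
Column 5 now contains 4, leaving (1,5) = 2.
Cage f needs two cells with product 2, which forces (2,1) = 2.
2 is placed in column 2, leaving (2,2) = 1.
Column 5 already has 1, so (2,5) = 3.
1 is placed in row 3, so (3,1) = 4.
Cage c has product 24, so (3,4) = 2.
4 is placed in row 5, so (5,1) = 1.
Completed grid: 3 5 1 4 2 / 2 1 4 5 3 / 4 3 5 2 1 / 5 2 3 1 4 / 1 4 2 3 5.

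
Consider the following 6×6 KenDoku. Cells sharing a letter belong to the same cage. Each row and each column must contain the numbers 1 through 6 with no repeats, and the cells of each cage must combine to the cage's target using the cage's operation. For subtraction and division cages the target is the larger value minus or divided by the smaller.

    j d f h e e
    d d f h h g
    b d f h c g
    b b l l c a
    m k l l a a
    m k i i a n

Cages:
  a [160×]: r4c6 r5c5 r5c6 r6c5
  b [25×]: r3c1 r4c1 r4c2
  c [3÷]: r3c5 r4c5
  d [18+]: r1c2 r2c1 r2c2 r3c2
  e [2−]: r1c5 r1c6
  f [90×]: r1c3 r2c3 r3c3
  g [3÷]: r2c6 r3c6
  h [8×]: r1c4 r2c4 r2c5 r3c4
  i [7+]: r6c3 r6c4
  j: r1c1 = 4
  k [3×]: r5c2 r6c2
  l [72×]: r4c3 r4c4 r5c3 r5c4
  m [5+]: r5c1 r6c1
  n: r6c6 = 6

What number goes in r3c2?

6

Cage j is given, which forces r1c1 = 4.
The 4 cells of cage h must have product 8, so r2c5 = 1.
Cage b has product 25, so r3c1 = 5.
The 3 cells of cage b must have product 25, leaving r4c1 = 1.
Cage b needs product 25, so r4c2 = 5.
N is a freebie, leaving r6c6 = 6.
The 4 cells of cage d must have sum 18, leaving r2c1 = 6.
Cage g's pair has quotient 3, so r2c6 = 3.
Cage g needs two cells with quotient 3, so r3c6 = 1.
Cage h has product 8, so r1c4 = 1.
The two cells of cage e must have difference 2; hence r1c5 = 3.
1 is placed in column 6, so r1c6 = 5.
Row 2 already has 3, leaving r2c3 = 5.
Row 1 now contains 3, so r1c3 = 6.
Cage f needs product 90, which forces r3c3 = 3.
Row 1 already has 6, so r1c2 = 2.
The 4 cells of cage d must have sum 18, leaving r2c2 = 4.
Row 2 already has 4, which forces r2c4 = 2.
Cage d has sum 18, which forces r3c2 = 6.
Column 4 now contains 2; hence r3c4 = 4.
Row 3 already has 6; hence r3c5 = 2.
The 4 cells of cage l must have product 72, leaving r4c3 = 4.
Column 5 now contains 2; hence r4c5 = 6.
Row 4 now contains 4, so r4c6 = 2.
Cage l needs product 72, leaving r5c3 = 1.
2 is placed in column 6, so r5c6 = 4.
Column 3 already has 4; hence r6c3 = 2.
6 is placed in row 4, so r4c4 = 3.
The two cells of cage m must have sum 5, so r5c1 = 2.
Row 5 already has 1, leaving r5c2 = 3.
Cage l needs product 72, leaving r5c4 = 6.
Row 5 already has 4, so r5c5 = 5.
Row 6 now contains 2, leaving r6c1 = 3.
Cage k's pair has product 3, leaving r6c2 = 1.
The two cells of cage i must have sum 7; hence r6c4 = 5.
Cage a needs product 160, so r6c5 = 4.
The full grid is 4 2 6 1 3 5 / 6 4 5 2 1 3 / 5 6 3 4 2 1 / 1 5 4 3 6 2 / 2 3 1 6 5 4 / 3 1 2 5 4 6.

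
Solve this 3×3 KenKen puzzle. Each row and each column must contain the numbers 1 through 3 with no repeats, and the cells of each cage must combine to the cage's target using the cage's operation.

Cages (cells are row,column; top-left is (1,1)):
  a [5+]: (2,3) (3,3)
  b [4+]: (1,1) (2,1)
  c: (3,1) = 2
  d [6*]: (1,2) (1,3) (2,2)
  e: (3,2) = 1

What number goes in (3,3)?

3

Cage c is a single given cell, leaving (3,1) = 2.
E is a freebie, leaving (3,2) = 1.
Row 3 already has 2, so (3,3) = 3.
Cage d needs product 6, so (1,3) = 1.
Column 3 already has 3; hence (2,3) = 2.
Row 1 now contains 1, which forces (1,1) = 3.
Cage d has product 6, so (1,2) = 2.
Cage b needs two cells with sum 4, which forces (2,1) = 1.
2 is placed in row 2, so (2,2) = 3.
The full grid is 3 2 1 / 1 3 2 / 2 1 3.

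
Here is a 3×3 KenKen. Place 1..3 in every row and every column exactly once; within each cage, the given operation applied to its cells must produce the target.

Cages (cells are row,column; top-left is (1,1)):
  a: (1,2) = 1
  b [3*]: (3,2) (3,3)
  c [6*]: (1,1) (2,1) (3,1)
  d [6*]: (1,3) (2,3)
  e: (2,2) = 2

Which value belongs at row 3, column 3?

Cage a is given; hence (1,2) = 1.
Cage e is a single given cell, so (2,2) = 2.
2 is placed in row 2, leaving (2,3) = 3.
1 is placed in column 2, which forces (3,2) = 3.
Column 3 already has 3, leaving (3,3) = 1.
Cage c has product 6; hence (1,1) = 3.
Column 3 already has 3, so (1,3) = 2.
Row 2 already has 3, leaving (2,1) = 1.
Row 3 already has 1; hence (3,1) = 2.
Completed grid: 3 1 2 / 1 2 3 / 2 3 1.

1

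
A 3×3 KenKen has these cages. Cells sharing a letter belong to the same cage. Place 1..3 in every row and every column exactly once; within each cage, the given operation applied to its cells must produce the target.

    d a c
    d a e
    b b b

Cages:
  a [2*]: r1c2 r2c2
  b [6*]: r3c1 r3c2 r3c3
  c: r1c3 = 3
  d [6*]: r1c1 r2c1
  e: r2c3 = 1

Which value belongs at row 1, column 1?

2

Cage c is given, so r1c3 = 3.
Cage e is given, leaving r2c3 = 1.
1 is placed in column 3; hence r3c3 = 2.
Row 1 now contains 3, leaving r1c1 = 2.
Cage a's pair has product 2, so r1c2 = 1.
Cage d needs two cells with product 6, leaving r2c1 = 3.
Row 2 already has 1, which forces r2c2 = 2.
Column 1 now contains 3, which forces r3c1 = 1.
Column 2 now contains 1, which forces r3c2 = 3.
Filled in: 2 1 3 / 3 2 1 / 1 3 2.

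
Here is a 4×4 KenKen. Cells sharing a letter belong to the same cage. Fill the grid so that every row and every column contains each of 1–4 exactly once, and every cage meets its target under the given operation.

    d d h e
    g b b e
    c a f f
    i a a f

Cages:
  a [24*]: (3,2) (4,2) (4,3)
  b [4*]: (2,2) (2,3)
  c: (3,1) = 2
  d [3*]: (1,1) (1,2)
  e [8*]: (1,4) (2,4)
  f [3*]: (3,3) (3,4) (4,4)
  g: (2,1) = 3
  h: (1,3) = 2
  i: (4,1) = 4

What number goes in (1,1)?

H is a freebie, leaving (1,3) = 2.
2 is placed in row 1, so (1,4) = 4.
Cage g is given, which forces (2,1) = 3.
4 is placed in column 4, so (2,4) = 2.
Cage c is given, which forces (3,1) = 2.
The 3 cells of cage f must have product 3, which forces (3,3) = 1.
The 3 cells of cage f must have product 3, so (3,4) = 3.
Cage i is given, which forces (4,1) = 4.
Row 4 already has 4, which forces (4,3) = 3.
Cage f has product 3, leaving (4,4) = 1.
Column 1 now contains 3, leaving (1,1) = 1.
Cage d's pair has product 3, leaving (1,2) = 3.
Cage b needs two cells with product 4, which forces (2,2) = 1.
Column 3 already has 1, so (2,3) = 4.
Row 3 now contains 3, leaving (3,2) = 4.
3 is placed in row 4, leaving (4,2) = 2.
Completed grid: 1 3 2 4 / 3 1 4 2 / 2 4 1 3 / 4 2 3 1.

1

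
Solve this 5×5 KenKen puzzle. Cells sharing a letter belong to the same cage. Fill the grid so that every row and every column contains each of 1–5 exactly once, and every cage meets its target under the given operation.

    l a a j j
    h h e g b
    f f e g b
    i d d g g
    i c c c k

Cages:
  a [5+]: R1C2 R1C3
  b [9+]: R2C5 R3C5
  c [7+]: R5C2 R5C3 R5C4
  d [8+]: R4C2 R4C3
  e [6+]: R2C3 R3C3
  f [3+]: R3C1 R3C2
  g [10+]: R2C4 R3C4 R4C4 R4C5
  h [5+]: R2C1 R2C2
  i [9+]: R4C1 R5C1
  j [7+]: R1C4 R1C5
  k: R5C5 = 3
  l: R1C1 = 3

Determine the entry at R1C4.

5

Cage l is a single given cell; hence R1C1 = 3.
Cage k is given, leaving R5C5 = 3.
Row 3 needs a 3, and only R3C4 is open for it.
The only place for 3 in row 2 is R2C2.
The two cells of cage h must have sum 5; hence R2C1 = 2.
2 is placed in column 1, which forces R3C1 = 1.
Row 3 now contains 1; hence R3C2 = 2.
Column 2 already has 3, so R4C2 = 5.
Cage d's pair has sum 8, so R4C3 = 3.
The two cells of cage e must have sum 6; hence R2C3 = 1.
1 is placed in row 2, leaving R2C4 = 4.
4 is placed in row 2, which forces R2C5 = 5.
Cage e's pair has sum 6, so R3C3 = 5.
5 is placed in column 5; hence R3C5 = 4.
5 is placed in row 4, which forces R4C1 = 4.
The two cells of cage i must have sum 9, so R5C1 = 5.
Cage a's pair has sum 5, which forces R1C2 = 1.
Column 3 now contains 1, leaving R1C3 = 4.
The two cells of cage j must have sum 7, leaving R1C4 = 5.
5 is placed in column 5; hence R1C5 = 2.
Column 5 now contains 2, which forces R4C5 = 1.
Column 2 already has 1; hence R5C2 = 4.
Column 3 already has 4, which forces R5C3 = 2.
Row 5 now contains 2, so R5C4 = 1.
1 is placed in row 4, which forces R4C4 = 2.
Filled in: 3 1 4 5 2 / 2 3 1 4 5 / 1 2 5 3 4 / 4 5 3 2 1 / 5 4 2 1 3.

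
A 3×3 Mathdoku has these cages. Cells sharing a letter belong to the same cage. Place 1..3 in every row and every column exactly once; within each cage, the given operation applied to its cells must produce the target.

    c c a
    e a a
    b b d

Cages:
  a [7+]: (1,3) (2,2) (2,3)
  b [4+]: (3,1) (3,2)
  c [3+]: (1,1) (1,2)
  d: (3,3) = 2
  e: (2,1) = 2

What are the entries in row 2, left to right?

2 3 1

Cage e is given, which forces (2,1) = 2.
Row 2 now contains 2; hence (2,2) = 3.
3 is placed in row 2; hence (2,3) = 1.
Column 2 already has 3, leaving (3,2) = 1.
D is a freebie, which forces (3,3) = 2.
Column 1 already has 2; hence (1,1) = 1.
Column 2 now contains 1, so (1,2) = 2.
2 is placed in column 3; hence (1,3) = 3.
Row 3 now contains 1, leaving (3,1) = 3.
Completed grid: 1 2 3 / 2 3 1 / 3 1 2.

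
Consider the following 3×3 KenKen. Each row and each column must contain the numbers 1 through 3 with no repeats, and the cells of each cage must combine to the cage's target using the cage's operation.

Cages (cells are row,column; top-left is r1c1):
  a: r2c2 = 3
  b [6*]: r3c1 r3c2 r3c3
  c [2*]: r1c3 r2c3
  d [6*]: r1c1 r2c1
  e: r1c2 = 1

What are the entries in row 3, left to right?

Cage e is given, leaving r1c2 = 1.
Row 1 now contains 1, leaving r1c3 = 2.
Cage a is a single given cell, which forces r2c2 = 3.
Column 3 now contains 2, which forces r2c3 = 1.
Column 2 already has 3, leaving r3c2 = 2.
Column 3 already has 1, which forces r3c3 = 3.
2 is placed in row 1, which forces r1c1 = 3.
Row 2 already has 3, so r2c1 = 2.
Row 3 now contains 3, so r3c1 = 1.
Filled in: 3 1 2 / 2 3 1 / 1 2 3.

1 2 3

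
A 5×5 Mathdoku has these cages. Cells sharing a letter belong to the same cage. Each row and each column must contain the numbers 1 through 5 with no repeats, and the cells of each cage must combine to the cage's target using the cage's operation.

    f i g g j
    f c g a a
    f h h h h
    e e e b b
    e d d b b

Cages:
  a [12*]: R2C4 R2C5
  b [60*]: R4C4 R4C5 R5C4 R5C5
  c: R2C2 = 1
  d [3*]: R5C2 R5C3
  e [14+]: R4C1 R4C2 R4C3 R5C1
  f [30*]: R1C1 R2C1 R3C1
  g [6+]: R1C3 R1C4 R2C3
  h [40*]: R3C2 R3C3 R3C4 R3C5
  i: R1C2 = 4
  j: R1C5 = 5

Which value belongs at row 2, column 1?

5

Cage i is a single given cell, so R1C2 = 4.
J is a freebie; hence R1C5 = 5.
Cage c is a single given cell, leaving R2C2 = 1.
Column 2 already has 1, so R5C2 = 3.
Row 5 now contains 3, so R5C3 = 1.
Cage g needs sum 6, leaving R1C4 = 1.
The 4 cells of cage b must have product 60, so R5C4 = 5.
The 4 cells of cage h must have product 40, leaving R3C5 = 1.
Column 5 already has 1; hence R4C5 = 3.
Cage a needs two cells with product 12, which forces R2C4 = 3.
3 is placed in column 5, which forces R2C5 = 4.
Cage e needs sum 14, which forces R4C1 = 1.
Cage e needs sum 14, leaving R4C2 = 5.
The 4 cells of cage e must have sum 14, leaving R4C3 = 4.
3 is placed in row 4; hence R4C4 = 2.
Cage e needs sum 14, which forces R5C1 = 4.
Cage b has product 60, so R5C5 = 2.
Cage g needs sum 6, leaving R1C3 = 3.
Row 2 now contains 3, which forces R2C3 = 2.
Column 2 already has 5, so R3C2 = 2.
Cage h needs product 40, which forces R3C3 = 5.
Column 4 already has 2, leaving R3C4 = 4.
Row 1 already has 3, so R1C1 = 2.
Row 2 now contains 2; hence R2C1 = 5.
Row 3 already has 5, which forces R3C1 = 3.
Completed grid: 2 4 3 1 5 / 5 1 2 3 4 / 3 2 5 4 1 / 1 5 4 2 3 / 4 3 1 5 2.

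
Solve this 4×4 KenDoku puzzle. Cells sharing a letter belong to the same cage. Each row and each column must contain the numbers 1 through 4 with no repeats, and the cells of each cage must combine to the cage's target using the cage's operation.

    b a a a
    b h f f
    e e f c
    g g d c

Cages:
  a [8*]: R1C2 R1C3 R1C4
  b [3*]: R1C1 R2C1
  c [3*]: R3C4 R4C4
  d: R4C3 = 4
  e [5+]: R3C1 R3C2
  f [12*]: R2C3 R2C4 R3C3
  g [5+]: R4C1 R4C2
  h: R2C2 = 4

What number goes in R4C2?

3

H is a freebie, which forces R2C2 = 4.
Cage d is given, leaving R4C3 = 4.
Cage a has product 8, so R1C4 = 4.
Cage f has product 12; hence R2C3 = 3.
Cage f has product 12, which forces R2C4 = 2.
The 3 cells of cage f must have product 12; hence R3C3 = 2.
Cage b's pair has product 3, so R1C1 = 3.
The 3 cells of cage a must have product 8, so R1C2 = 2.
Column 3 already has 2, leaving R1C3 = 1.
Row 2 already has 3, leaving R2C1 = 1.
The two cells of cage e must have sum 5, which forces R3C1 = 4.
The two cells of cage e must have sum 5; hence R3C2 = 1.
Row 3 now contains 1, leaving R3C4 = 3.
3 is placed in column 1, leaving R4C1 = 2.
Column 2 now contains 2, leaving R4C2 = 3.
Column 4 now contains 3, which forces R4C4 = 1.
Filled in: 3 2 1 4 / 1 4 3 2 / 4 1 2 3 / 2 3 4 1.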